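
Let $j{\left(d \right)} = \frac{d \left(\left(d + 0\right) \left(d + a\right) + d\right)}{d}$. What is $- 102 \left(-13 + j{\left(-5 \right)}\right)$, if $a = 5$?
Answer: $1836$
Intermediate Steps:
$j{\left(d \right)} = d + d \left(5 + d\right)$ ($j{\left(d \right)} = \frac{d \left(\left(d + 0\right) \left(d + 5\right) + d\right)}{d} = \frac{d \left(d \left(5 + d\right) + d\right)}{d} = \frac{d \left(d + d \left(5 + d\right)\right)}{d} = d + d \left(5 + d\right)$)
$- 102 \left(-13 + j{\left(-5 \right)}\right) = - 102 \left(-13 - 5 \left(6 - 5\right)\right) = - 102 \left(-13 - 5\right) = \left(-102\right) \left(-18\right) = 1836$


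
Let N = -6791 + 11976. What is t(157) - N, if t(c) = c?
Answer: -5028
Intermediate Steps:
N = 5185
t(157) - N = 157 - 1*5185 = 157 - 5185 = -5028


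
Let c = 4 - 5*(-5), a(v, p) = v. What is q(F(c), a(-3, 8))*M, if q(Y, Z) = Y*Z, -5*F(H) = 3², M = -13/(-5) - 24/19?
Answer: 3429/475 ≈ 7.2189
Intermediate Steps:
c = 29 (c = 4 + 25 = 29)
M = 127/95 (M = -13*(-⅕) - 24*1/19 = 13/5 - 24/19 = 127/95 ≈ 1.3368)
F(H) = -9/5 (F(H) = -⅕*3² = -⅕*9 = -9/5)
q(F(c), a(-3, 8))*M = -9/5*(-3)*(127/95) = (27/5)*(127/95) = 3429/475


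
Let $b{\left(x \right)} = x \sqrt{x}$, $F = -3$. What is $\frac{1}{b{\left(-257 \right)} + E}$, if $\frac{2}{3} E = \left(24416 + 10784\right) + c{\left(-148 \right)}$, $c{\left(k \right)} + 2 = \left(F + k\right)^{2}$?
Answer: $\frac{347994}{30342854381} + \frac{1028 i \sqrt{257}}{30342854381} \approx 1.1469 \cdot 10^{-5} + 5.4313 \cdot 10^{-7} i$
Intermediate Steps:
$c{\left(k \right)} = -2 + \left(-3 + k\right)^{2}$
$b{\left(x \right)} = x^{\frac{3}{2}}$
$E = \frac{173997}{2}$ ($E = \frac{3 \left(\left(24416 + 10784\right) - \left(2 - \left(-3 - 148\right)^{2}\right)\right)}{2} = \frac{3 \left(35200 - \left(2 - \left(-151\right)^{2}\right)\right)}{2} = \frac{3 \left(35200 + \left(-2 + 22801\right)\right)}{2} = \frac{3 \left(35200 + 22799\right)}{2} = \frac{3}{2} \cdot 57999 = \frac{173997}{2} \approx 86999.0$)
$\frac{1}{b{\left(-257 \right)} + E} = \frac{1}{\left(-257\right)^{\frac{3}{2}} + \frac{173997}{2}} = \frac{1}{- 257 i \sqrt{257} + \frac{173997}{2}} = \frac{1}{\frac{173997}{2} - 257 i \sqrt{257}}$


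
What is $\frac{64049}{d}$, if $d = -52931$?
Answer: $- \frac{64049}{52931} \approx -1.21$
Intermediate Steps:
$\frac{64049}{d} = \frac{64049}{-52931} = 64049 \left(- \frac{1}{52931}\right) = - \frac{64049}{52931}$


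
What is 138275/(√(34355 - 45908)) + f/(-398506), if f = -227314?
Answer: 113657/199253 - 138275*I*√11553/11553 ≈ 0.57042 - 1286.5*I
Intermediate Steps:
138275/(√(34355 - 45908)) + f/(-398506) = 138275/(√(34355 - 45908)) - 227314/(-398506) = 138275/(√(-11553)) - 227314*(-1/398506) = 138275/((I*√11553)) + 113657/199253 = 138275*(-I*√11553/11553) + 113657/199253 = -138275*I*√11553/11553 + 113657/199253 = 113657/199253 - 138275*I*√11553/11553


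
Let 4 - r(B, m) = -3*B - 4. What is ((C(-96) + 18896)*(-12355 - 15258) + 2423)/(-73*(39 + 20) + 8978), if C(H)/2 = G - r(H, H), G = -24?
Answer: -535910681/4671 ≈ -1.1473e+5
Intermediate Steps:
r(B, m) = 8 + 3*B (r(B, m) = 4 - (-3*B - 4) = 4 - (-4 - 3*B) = 4 + (4 + 3*B) = 8 + 3*B)
C(H) = -64 - 6*H (C(H) = 2*(-24 - (8 + 3*H)) = 2*(-24 + (-8 - 3*H)) = 2*(-32 - 3*H) = -64 - 6*H)
((C(-96) + 18896)*(-12355 - 15258) + 2423)/(-73*(39 + 20) + 8978) = (((-64 - 6*(-96)) + 18896)*(-12355 - 15258) + 2423)/(-73*(39 + 20) + 8978) = (((-64 + 576) + 18896)*(-27613) + 2423)/(-73*59 + 8978) = ((512 + 18896)*(-27613) + 2423)/(-4307 + 8978) = (19408*(-27613) + 2423)/4671 = (-535913104 + 2423)*(1/4671) = -535910681*1/4671 = -535910681/4671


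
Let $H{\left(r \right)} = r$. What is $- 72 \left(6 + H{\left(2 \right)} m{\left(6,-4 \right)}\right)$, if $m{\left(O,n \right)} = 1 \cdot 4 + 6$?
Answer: $-1872$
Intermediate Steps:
$m{\left(O,n \right)} = 10$ ($m{\left(O,n \right)} = 4 + 6 = 10$)
$- 72 \left(6 + H{\left(2 \right)} m{\left(6,-4 \right)}\right) = - 72 \left(6 + 2 \cdot 10\right) = - 72 \left(6 + 20\right) = \left(-72\right) 26 = -1872$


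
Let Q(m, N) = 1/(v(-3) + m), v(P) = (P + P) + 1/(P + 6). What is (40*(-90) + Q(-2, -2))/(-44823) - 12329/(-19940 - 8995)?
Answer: 5035409482/9943310205 ≈ 0.50641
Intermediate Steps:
v(P) = 1/(6 + P) + 2*P (v(P) = 2*P + 1/(6 + P) = 1/(6 + P) + 2*P)
Q(m, N) = 1/(-17/3 + m) (Q(m, N) = 1/((1 + 2*(-3)² + 12*(-3))/(6 - 3) + m) = 1/((1 + 2*9 - 36)/3 + m) = 1/((1 + 18 - 36)/3 + m) = 1/((⅓)*(-17) + m) = 1/(-17/3 + m))
(40*(-90) + Q(-2, -2))/(-44823) - 12329/(-19940 - 8995) = (40*(-90) + 3/(-17 + 3*(-2)))/(-44823) - 12329/(-19940 - 8995) = (-3600 + 3/(-17 - 6))*(-1/44823) - 12329/(-28935) = (-3600 + 3/(-23))*(-1/44823) - 12329*(-1/28935) = (-3600 + 3*(-1/23))*(-1/44823) + 12329/28935 = (-3600 - 3/23)*(-1/44823) + 12329/28935 = -82803/23*(-1/44823) + 12329/28935 = 27601/343643 + 12329/28935 = 5035409482/9943310205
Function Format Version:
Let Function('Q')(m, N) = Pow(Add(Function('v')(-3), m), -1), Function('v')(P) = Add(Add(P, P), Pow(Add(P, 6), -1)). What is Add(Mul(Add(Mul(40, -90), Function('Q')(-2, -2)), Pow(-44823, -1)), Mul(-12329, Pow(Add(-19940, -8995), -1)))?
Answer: Rational(5035409482, 9943310205) ≈ 0.50641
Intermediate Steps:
Function('v')(P) = Add(Pow(Add(6, P), -1), Mul(2, P)) (Function('v')(P) = Add(Mul(2, P), Pow(Add(6, P), -1)) = Add(Pow(Add(6, P), -1), Mul(2, P)))
Function('Q')(m, N) = Pow(Add(Rational(-17, 3), m), -1) (Function('Q')(m, N) = Pow(Add(Mul(Pow(Add(6, -3), -1), Add(1, Mul(2, Pow(-3, 2)), Mul(12, -3))), m), -1) = Pow(Add(Mul(Pow(3, -1), Add(1, Mul(2, 9), -36)), m), -1) = Pow(Add(Mul(Rational(1, 3), Add(1, 18, -36)), m), -1) = Pow(Add(Mul(Rational(1, 3), -17), m), -1) = Pow(Add(Rational(-17, 3), m), -1))
Add(Mul(Add(Mul(40, -90), Function('Q')(-2, -2)), Pow(-44823, -1)), Mul(-12329, Pow(Add(-19940, -8995), -1))) = Add(Mul(Add(Mul(40, -90), Mul(3, Pow(Add(-17, Mul(3, -2)), -1))), Pow(-44823, -1)), Mul(-12329, Pow(Add(-19940, -8995), -1))) = Add(Mul(Add(-3600, Mul(3, Pow(Add(-17, -6), -1))), Rational(-1, 44823)), Mul(-12329, Pow(-28935, -1))) = Add(Mul(Add(-3600, Mul(3, Pow(-23, -1))), Rational(-1, 44823)), Mul(-12329, Rational(-1, 28935))) = Add(Mul(Add(-3600, Mul(3, Rational(-1, 23))), Rational(-1, 44823)), Rational(12329, 28935)) = Add(Mul(Add(-3600, Rational(-3, 23)), Rational(-1, 44823)), Rational(12329, 28935)) = Add(Mul(Rational(-82803, 23), Rational(-1, 44823)), Rational(12329, 28935)) = Add(Rational(27601, 343643), Rational(12329, 28935)) = Rational(5035409482, 9943310205)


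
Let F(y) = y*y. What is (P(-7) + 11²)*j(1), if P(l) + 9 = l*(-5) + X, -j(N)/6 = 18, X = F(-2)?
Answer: -16308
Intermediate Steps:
F(y) = y²
X = 4 (X = (-2)² = 4)
j(N) = -108 (j(N) = -6*18 = -108)
P(l) = -5 - 5*l (P(l) = -9 + (l*(-5) + 4) = -9 + (-5*l + 4) = -9 + (4 - 5*l) = -5 - 5*l)
(P(-7) + 11²)*j(1) = ((-5 - 5*(-7)) + 11²)*(-108) = ((-5 + 35) + 121)*(-108) = (30 + 121)*(-108) = 151*(-108) = -16308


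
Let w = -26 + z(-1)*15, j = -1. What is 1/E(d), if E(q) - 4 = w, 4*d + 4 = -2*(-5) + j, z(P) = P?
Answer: -1/37 ≈ -0.027027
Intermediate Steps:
w = -41 (w = -26 - 1*15 = -26 - 15 = -41)
d = 5/4 (d = -1 + (-2*(-5) - 1)/4 = -1 + (10 - 1)/4 = -1 + (1/4)*9 = -1 + 9/4 = 5/4 ≈ 1.2500)
E(q) = -37 (E(q) = 4 - 41 = -37)
1/E(d) = 1/(-37) = -1/37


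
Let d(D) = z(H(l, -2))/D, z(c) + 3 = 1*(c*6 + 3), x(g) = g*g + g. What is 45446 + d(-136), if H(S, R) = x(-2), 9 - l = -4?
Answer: 1545161/34 ≈ 45446.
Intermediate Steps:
l = 13 (l = 9 - 1*(-4) = 9 + 4 = 13)
x(g) = g + g**2 (x(g) = g**2 + g = g + g**2)
H(S, R) = 2 (H(S, R) = -2*(1 - 2) = -2*(-1) = 2)
z(c) = 6*c (z(c) = -3 + 1*(c*6 + 3) = -3 + 1*(6*c + 3) = -3 + 1*(3 + 6*c) = -3 + (3 + 6*c) = 6*c)
d(D) = 12/D (d(D) = (6*2)/D = 12/D)
45446 + d(-136) = 45446 + 12/(-136) = 45446 + 12*(-1/136) = 45446 - 3/34 = 1545161/34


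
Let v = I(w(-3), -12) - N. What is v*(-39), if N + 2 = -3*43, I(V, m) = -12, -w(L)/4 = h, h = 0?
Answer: -4641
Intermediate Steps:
w(L) = 0 (w(L) = -4*0 = 0)
N = -131 (N = -2 - 3*43 = -2 - 129 = -131)
v = 119 (v = -12 - 1*(-131) = -12 + 131 = 119)
v*(-39) = 119*(-39) = -4641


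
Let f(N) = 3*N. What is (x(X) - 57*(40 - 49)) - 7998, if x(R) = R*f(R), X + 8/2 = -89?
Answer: 18462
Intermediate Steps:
X = -93 (X = -4 - 89 = -93)
x(R) = 3*R**2 (x(R) = R*(3*R) = 3*R**2)
(x(X) - 57*(40 - 49)) - 7998 = (3*(-93)**2 - 57*(40 - 49)) - 7998 = (3*8649 - 57*(-9)) - 7998 = (25947 + 513) - 7998 = 26460 - 7998 = 18462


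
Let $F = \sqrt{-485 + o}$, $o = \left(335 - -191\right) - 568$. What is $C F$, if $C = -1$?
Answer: $- i \sqrt{527} \approx - 22.956 i$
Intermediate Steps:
$o = -42$ ($o = \left(335 + 191\right) - 568 = 526 - 568 = -42$)
$F = i \sqrt{527}$ ($F = \sqrt{-485 - 42} = \sqrt{-527} = i \sqrt{527} \approx 22.956 i$)
$C F = - i \sqrt{527}$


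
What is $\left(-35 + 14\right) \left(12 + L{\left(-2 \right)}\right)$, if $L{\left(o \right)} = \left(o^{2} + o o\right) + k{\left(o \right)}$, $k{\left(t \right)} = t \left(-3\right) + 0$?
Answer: $-546$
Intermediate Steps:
$k{\left(t \right)} = - 3 t$ ($k{\left(t \right)} = - 3 t + 0 = - 3 t$)
$L{\left(o \right)} = - 3 o + 2 o^{2}$ ($L{\left(o \right)} = \left(o^{2} + o o\right) - 3 o = \left(o^{2} + o^{2}\right) - 3 o = 2 o^{2} - 3 o = - 3 o + 2 o^{2}$)
$\left(-35 + 14\right) \left(12 + L{\left(-2 \right)}\right) = \left(-35 + 14\right) \left(12 - 2 \left(-3 + 2 \left(-2\right)\right)\right) = - 21 \left(12 - 2 \left(-3 - 4\right)\right) = - 21 \left(12 - -14\right) = - 21 \left(12 + 14\right) = \left(-21\right) 26 = -546$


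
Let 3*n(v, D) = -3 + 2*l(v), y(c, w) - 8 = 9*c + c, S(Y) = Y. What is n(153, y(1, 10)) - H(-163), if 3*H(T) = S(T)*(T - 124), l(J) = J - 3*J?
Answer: -47396/3 ≈ -15799.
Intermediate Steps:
l(J) = -2*J
y(c, w) = 8 + 10*c (y(c, w) = 8 + (9*c + c) = 8 + 10*c)
H(T) = T*(-124 + T)/3 (H(T) = (T*(T - 124))/3 = (T*(-124 + T))/3 = T*(-124 + T)/3)
n(v, D) = -1 - 4*v/3 (n(v, D) = (-3 + 2*(-2*v))/3 = (-3 - 4*v)/3 = -1 - 4*v/3)
n(153, y(1, 10)) - H(-163) = (-1 - 4/3*153) - (-163)*(-124 - 163)/3 = (-1 - 204) - (-163)*(-287)/3 = -205 - 1*46781/3 = -205 - 46781/3 = -47396/3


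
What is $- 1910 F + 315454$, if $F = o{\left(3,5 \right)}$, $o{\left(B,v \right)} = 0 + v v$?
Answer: $267704$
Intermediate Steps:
$o{\left(B,v \right)} = v^{2}$ ($o{\left(B,v \right)} = 0 + v^{2} = v^{2}$)
$F = 25$ ($F = 5^{2} = 25$)
$- 1910 F + 315454 = \left(-1910\right) 25 + 315454 = -47750 + 315454 = 267704$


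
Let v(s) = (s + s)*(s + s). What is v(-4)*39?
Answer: 2496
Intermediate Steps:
v(s) = 4*s² (v(s) = (2*s)*(2*s) = 4*s²)
v(-4)*39 = (4*(-4)²)*39 = (4*16)*39 = 64*39 = 2496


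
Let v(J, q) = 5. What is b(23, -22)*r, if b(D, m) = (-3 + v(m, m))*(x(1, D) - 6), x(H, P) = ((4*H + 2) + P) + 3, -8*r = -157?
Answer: 2041/2 ≈ 1020.5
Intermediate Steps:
r = 157/8 (r = -⅛*(-157) = 157/8 ≈ 19.625)
x(H, P) = 5 + P + 4*H (x(H, P) = ((2 + 4*H) + P) + 3 = (2 + P + 4*H) + 3 = 5 + P + 4*H)
b(D, m) = 6 + 2*D (b(D, m) = (-3 + 5)*((5 + D + 4*1) - 6) = 2*((5 + D + 4) - 6) = 2*((9 + D) - 6) = 2*(3 + D) = 6 + 2*D)
b(23, -22)*r = (6 + 2*23)*(157/8) = (6 + 46)*(157/8) = 52*(157/8) = 2041/2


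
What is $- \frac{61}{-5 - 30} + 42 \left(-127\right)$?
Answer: $- \frac{186629}{35} \approx -5332.3$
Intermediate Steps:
$- \frac{61}{-5 - 30} + 42 \left(-127\right) = - \frac{61}{-5 - 30} - 5334 = - \frac{61}{-35} - 5334 = \left(-61\right) \left(- \frac{1}{35}\right) - 5334 = \frac{61}{35} - 5334 = - \frac{186629}{35}$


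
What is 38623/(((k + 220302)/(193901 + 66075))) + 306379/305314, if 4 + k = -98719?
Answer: 3065711319549513/37119770806 ≈ 82590.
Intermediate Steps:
k = -98723 (k = -4 - 98719 = -98723)
38623/(((k + 220302)/(193901 + 66075))) + 306379/305314 = 38623/(((-98723 + 220302)/(193901 + 66075))) + 306379/305314 = 38623/((121579/259976)) + 306379*(1/305314) = 38623/((121579*(1/259976))) + 306379/305314 = 38623/(121579/259976) + 306379/305314 = 38623*(259976/121579) + 306379/305314 = 10041053048/121579 + 306379/305314 = 3065711319549513/37119770806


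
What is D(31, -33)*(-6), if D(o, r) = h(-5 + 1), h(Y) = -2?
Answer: 12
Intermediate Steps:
D(o, r) = -2
D(31, -33)*(-6) = -2*(-6) = 12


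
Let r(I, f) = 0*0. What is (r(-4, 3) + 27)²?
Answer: 729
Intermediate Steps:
r(I, f) = 0
(r(-4, 3) + 27)² = (0 + 27)² = 27² = 729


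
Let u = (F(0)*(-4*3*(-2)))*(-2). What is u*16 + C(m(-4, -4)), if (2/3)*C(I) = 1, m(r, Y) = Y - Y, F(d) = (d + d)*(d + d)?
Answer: 3/2 ≈ 1.5000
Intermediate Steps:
F(d) = 4*d**2 (F(d) = (2*d)*(2*d) = 4*d**2)
m(r, Y) = 0
u = 0 (u = ((4*0**2)*(-4*3*(-2)))*(-2) = ((4*0)*(-12*(-2)))*(-2) = (0*24)*(-2) = 0*(-2) = 0)
C(I) = 3/2 (C(I) = (3/2)*1 = 3/2)
u*16 + C(m(-4, -4)) = 0*16 + 3/2 = 0 + 3/2 = 3/2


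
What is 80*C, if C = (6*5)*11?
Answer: 26400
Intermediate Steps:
C = 330 (C = 30*11 = 330)
80*C = 80*330 = 26400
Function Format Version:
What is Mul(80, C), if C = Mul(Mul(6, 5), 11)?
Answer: 26400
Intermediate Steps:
C = 330 (C = Mul(30, 11) = 330)
Mul(80, C) = Mul(80, 330) = 26400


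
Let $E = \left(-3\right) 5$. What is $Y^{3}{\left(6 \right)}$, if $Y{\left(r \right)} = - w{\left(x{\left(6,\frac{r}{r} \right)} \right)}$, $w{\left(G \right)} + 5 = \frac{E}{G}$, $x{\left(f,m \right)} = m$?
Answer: $8000$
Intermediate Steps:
$E = -15$
$w{\left(G \right)} = -5 - \frac{15}{G}$
$Y{\left(r \right)} = 20$ ($Y{\left(r \right)} = - (-5 - \frac{15}{r \frac{1}{r}}) = - (-5 - \frac{15}{1}) = - (-5 - 15) = \left(-1\right) \left(-20\right) = 20$)
$Y^{3}{\left(6 \right)} = 20^{3} = 8000$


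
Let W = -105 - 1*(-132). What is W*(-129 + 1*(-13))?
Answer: -3834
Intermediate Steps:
W = 27 (W = -105 + 132 = 27)
W*(-129 + 1*(-13)) = 27*(-129 + 1*(-13)) = 27*(-129 - 13) = 27*(-142) = -3834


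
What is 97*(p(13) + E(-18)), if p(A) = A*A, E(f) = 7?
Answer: 17072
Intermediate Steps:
p(A) = A²
97*(p(13) + E(-18)) = 97*(13² + 7) = 97*(169 + 7) = 97*176 = 17072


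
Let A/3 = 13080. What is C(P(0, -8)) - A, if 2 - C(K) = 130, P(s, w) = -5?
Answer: -39368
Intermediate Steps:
A = 39240 (A = 3*13080 = 39240)
C(K) = -128 (C(K) = 2 - 1*130 = 2 - 130 = -128)
C(P(0, -8)) - A = -128 - 1*39240 = -128 - 39240 = -39368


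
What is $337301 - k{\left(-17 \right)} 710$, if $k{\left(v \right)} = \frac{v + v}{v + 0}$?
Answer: $335881$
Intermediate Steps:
$k{\left(v \right)} = 2$ ($k{\left(v \right)} = \frac{2 v}{v} = 2$)
$337301 - k{\left(-17 \right)} 710 = 337301 - 2 \cdot 710 = 337301 - 1420 = 335881$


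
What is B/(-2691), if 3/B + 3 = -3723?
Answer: 1/3342222 ≈ 2.9920e-7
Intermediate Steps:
B = -1/1242 (B = 3/(-3 - 3723) = 3/(-3726) = 3*(-1/3726) = -1/1242 ≈ -0.00080515)
B/(-2691) = -1/1242/(-2691) = -1/1242*(-1/2691) = 1/3342222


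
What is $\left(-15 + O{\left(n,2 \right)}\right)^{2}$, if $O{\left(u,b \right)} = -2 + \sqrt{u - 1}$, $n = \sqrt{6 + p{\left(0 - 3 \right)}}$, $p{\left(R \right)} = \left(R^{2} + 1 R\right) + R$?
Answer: $\left(17 - \sqrt{2}\right)^{2} \approx 242.92$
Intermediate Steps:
$p{\left(R \right)} = R^{2} + 2 R$ ($p{\left(R \right)} = \left(R^{2} + R\right) + R = \left(R + R^{2}\right) + R = R^{2} + 2 R$)
$n = 3$ ($n = \sqrt{6 + \left(0 - 3\right) \left(2 + \left(0 - 3\right)\right)} = \sqrt{6 - 3 \left(2 - 3\right)} = \sqrt{6 - -3} = \sqrt{6 + 3} = \sqrt{9} = 3$)
$O{\left(u,b \right)} = -2 + \sqrt{-1 + u}$
$\left(-15 + O{\left(n,2 \right)}\right)^{2} = \left(-15 - \left(2 - \sqrt{-1 + 3}\right)\right)^{2} = \left(-15 - \left(2 - \sqrt{2}\right)\right)^{2} = \left(-17 + \sqrt{2}\right)^{2}$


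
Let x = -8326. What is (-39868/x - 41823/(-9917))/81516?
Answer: 371794627/3365344938036 ≈ 0.00011048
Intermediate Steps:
(-39868/x - 41823/(-9917))/81516 = (-39868/(-8326) - 41823/(-9917))/81516 = (-39868*(-1/8326) - 41823*(-1/9917))*(1/81516) = (19934/4163 + 41823/9917)*(1/81516) = (371794627/41284471)*(1/81516) = 371794627/3365344938036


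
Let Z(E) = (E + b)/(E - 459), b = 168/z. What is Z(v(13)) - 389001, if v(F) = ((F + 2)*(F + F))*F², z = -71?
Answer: -602563712193/1549007 ≈ -3.8900e+5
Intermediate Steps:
b = -168/71 (b = 168/(-71) = 168*(-1/71) = -168/71 ≈ -2.3662)
v(F) = 2*F³*(2 + F) (v(F) = ((2 + F)*(2*F))*F² = (2*F*(2 + F))*F² = 2*F³*(2 + F))
Z(E) = (-168/71 + E)/(-459 + E) (Z(E) = (E - 168/71)/(E - 459) = (-168/71 + E)/(-459 + E))
Z(v(13)) - 389001 = (-168/71 + 2*13³*(2 + 13))/(-459 + 2*13³*(2 + 13)) - 389001 = (-168/71 + 2*2197*15)/(-459 + 2*2197*15) - 389001 = (-168/71 + 65910)/(-459 + 65910) - 389001 = (4679442/71)/65451 - 389001 = (1/65451)*(4679442/71) - 389001 = 1559814/1549007 - 389001 = -602563712193/1549007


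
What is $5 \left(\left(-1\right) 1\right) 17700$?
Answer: $-88500$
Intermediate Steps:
$5 \left(\left(-1\right) 1\right) 17700 = 5 \left(-1\right) 17700 = \left(-5\right) 17700 = -88500$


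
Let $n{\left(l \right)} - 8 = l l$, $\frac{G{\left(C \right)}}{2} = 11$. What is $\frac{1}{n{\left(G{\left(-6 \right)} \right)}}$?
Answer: $\frac{1}{492} \approx 0.0020325$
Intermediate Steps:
$G{\left(C \right)} = 22$ ($G{\left(C \right)} = 2 \cdot 11 = 22$)
$n{\left(l \right)} = 8 + l^{2}$ ($n{\left(l \right)} = 8 + l l = 8 + l^{2}$)
$\frac{1}{n{\left(G{\left(-6 \right)} \right)}} = \frac{1}{8 + 22^{2}} = \frac{1}{8 + 484} = \frac{1}{492}$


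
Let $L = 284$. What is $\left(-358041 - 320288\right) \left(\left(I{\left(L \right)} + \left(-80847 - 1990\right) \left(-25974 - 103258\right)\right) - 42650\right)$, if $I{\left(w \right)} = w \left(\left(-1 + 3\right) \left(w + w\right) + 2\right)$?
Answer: $-7261831930425854$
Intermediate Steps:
$I{\left(w \right)} = w \left(2 + 4 w\right)$ ($I{\left(w \right)} = w \left(2 \cdot 2 w + 2\right) = w \left(4 w + 2\right) = w \left(2 + 4 w\right)$)
$\left(-358041 - 320288\right) \left(\left(I{\left(L \right)} + \left(-80847 - 1990\right) \left(-25974 - 103258\right)\right) - 42650\right) = \left(-358041 - 320288\right) \left(\left(2 \cdot 284 \left(1 + 2 \cdot 284\right) + \left(-80847 - 1990\right) \left(-25974 - 103258\right)\right) - 42650\right) = - 678329 \left(\left(2 \cdot 284 \left(1 + 568\right) - -10705191184\right) - 42650\right) = - 678329 \left(\left(2 \cdot 284 \cdot 569 + 10705191184\right) - 42650\right) = - 678329 \left(\left(323192 + 10705191184\right) - 42650\right) = - 678329 \left(10705514376 - 42650\right) = \left(-678329\right) 10705471726 = -7261831930425854$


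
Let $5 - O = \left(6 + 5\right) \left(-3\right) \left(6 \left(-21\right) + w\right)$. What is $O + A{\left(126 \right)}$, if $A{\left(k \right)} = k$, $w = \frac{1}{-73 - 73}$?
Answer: $- \frac{587975}{146} \approx -4027.2$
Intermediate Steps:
$w = - \frac{1}{146}$ ($w = \frac{1}{-146} = - \frac{1}{146} \approx -0.0068493$)
$O = - \frac{606371}{146}$ ($O = 5 - \left(6 + 5\right) \left(-3\right) \left(6 \left(-21\right) - \frac{1}{146}\right) = 5 - 11 \left(-3\right) \left(-126 - \frac{1}{146}\right) = 5 - \left(-33\right) \left(- \frac{18397}{146}\right) = 5 - \frac{607101}{146} = - \frac{606371}{146} \approx -4153.2$)
$O + A{\left(126 \right)} = - \frac{606371}{146} + 126 = - \frac{587975}{146}$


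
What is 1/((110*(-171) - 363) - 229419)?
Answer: -1/248592 ≈ -4.0227e-6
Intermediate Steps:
1/((110*(-171) - 363) - 229419) = 1/((-18810 - 363) - 229419) = 1/(-19173 - 229419) = 1/(-248592) = -1/248592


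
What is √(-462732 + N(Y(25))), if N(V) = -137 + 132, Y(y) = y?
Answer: I*√462737 ≈ 680.25*I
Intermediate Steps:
N(V) = -5
√(-462732 + N(Y(25))) = √(-462732 - 5) = √(-462737) = I*√462737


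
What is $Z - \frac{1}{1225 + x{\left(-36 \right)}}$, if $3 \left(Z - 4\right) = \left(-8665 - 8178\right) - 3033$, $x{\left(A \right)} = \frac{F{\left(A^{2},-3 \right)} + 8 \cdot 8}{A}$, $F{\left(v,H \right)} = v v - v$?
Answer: $- \frac{8115854317}{1225713} \approx -6621.3$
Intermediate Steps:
$F{\left(v,H \right)} = v^{2} - v$
$x{\left(A \right)} = \frac{64 + A^{2} \left(-1 + A^{2}\right)}{A}$ ($x{\left(A \right)} = \frac{A^{2} \left(-1 + A^{2}\right) + 8 \cdot 8}{A} = \frac{A^{2} \left(-1 + A^{2}\right) + 64}{A} = \frac{64 + A^{2} \left(-1 + A^{2}\right)}{A}$)
$Z = - \frac{19864}{3}$ ($Z = 4 + \frac{\left(-8665 - 8178\right) - 3033}{3} = 4 + \frac{-16843 - 3033}{3} = 4 + \frac{1}{3} \left(-19876\right) = 4 - \frac{19876}{3} = - \frac{19864}{3} \approx -6621.3$)
$Z - \frac{1}{1225 + x{\left(-36 \right)}} = - \frac{19864}{3} - \frac{1}{1225 + \left(\left(-36\right)^{3} - -36 + \frac{64}{-36}\right)} = - \frac{19864}{3} - \frac{1}{1225 + \left(-46656 + 36 + 64 \left(- \frac{1}{36}\right)\right)} = - \frac{19864}{3} - \frac{1}{1225 - \frac{419596}{9}} = - \frac{19864}{3} - \frac{1}{- \frac{408571}{9}} = - \frac{19864}{3} - - \frac{9}{408571} = - \frac{19864}{3} + \frac{9}{408571} = - \frac{8115854317}{1225713}$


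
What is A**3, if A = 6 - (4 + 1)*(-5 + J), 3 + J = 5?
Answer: 9261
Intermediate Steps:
J = 2 (J = -3 + 5 = 2)
A = 21 (A = 6 - (4 + 1)*(-5 + 2) = 6 - 5*(-3) = 6 - 1*(-15) = 6 + 15 = 21)
A**3 = 21**3 = 9261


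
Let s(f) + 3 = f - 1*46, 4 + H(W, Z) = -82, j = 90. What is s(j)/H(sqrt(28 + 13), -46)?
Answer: -41/86 ≈ -0.47674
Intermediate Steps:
H(W, Z) = -86 (H(W, Z) = -4 - 82 = -86)
s(f) = -49 + f (s(f) = -3 + (f - 1*46) = -3 + (f - 46) = -3 + (-46 + f) = -49 + f)
s(j)/H(sqrt(28 + 13), -46) = (-49 + 90)/(-86) = 41*(-1/86) = -41/86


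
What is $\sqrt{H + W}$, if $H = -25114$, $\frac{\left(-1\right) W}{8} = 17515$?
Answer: $i \sqrt{165234} \approx 406.49 i$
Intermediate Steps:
$W = -140120$ ($W = \left(-8\right) 17515 = -140120$)
$\sqrt{H + W} = \sqrt{-25114 - 140120} = \sqrt{-165234} = i \sqrt{165234}$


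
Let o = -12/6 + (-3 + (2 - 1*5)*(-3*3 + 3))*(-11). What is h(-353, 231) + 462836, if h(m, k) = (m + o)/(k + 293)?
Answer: 60631386/131 ≈ 4.6284e+5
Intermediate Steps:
o = -167 (o = -12*1/6 + (-3 + (2 - 5)*(-9 + 3))*(-11) = -2 + (-3 - 3*(-6))*(-11) = -2 + (-3 + 18)*(-11) = -2 + 15*(-11) = -2 - 165 = -167)
h(m, k) = (-167 + m)/(293 + k) (h(m, k) = (m - 167)/(k + 293) = (-167 + m)/(293 + k))
h(-353, 231) + 462836 = (-167 - 353)/(293 + 231) + 462836 = -520/524 + 462836 = (1/524)*(-520) + 462836 = -130/131 + 462836 = 60631386/131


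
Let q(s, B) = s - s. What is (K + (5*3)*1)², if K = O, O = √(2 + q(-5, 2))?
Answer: (15 + √2)² ≈ 269.43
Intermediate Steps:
q(s, B) = 0
O = √2 (O = √(2 + 0) = √2 ≈ 1.4142)
K = √2 ≈ 1.4142
(K + (5*3)*1)² = (√2 + (5*3)*1)² = (√2 + 15*1)² = (√2 + 15)² = (15 + √2)²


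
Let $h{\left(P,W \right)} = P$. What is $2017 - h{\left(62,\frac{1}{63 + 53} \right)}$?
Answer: $1955$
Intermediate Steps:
$2017 - h{\left(62,\frac{1}{63 + 53} \right)} = 2017 - 62 = 1955$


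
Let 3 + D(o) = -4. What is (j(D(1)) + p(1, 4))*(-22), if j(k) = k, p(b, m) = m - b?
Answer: 88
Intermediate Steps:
D(o) = -7 (D(o) = -3 - 4 = -7)
(j(D(1)) + p(1, 4))*(-22) = (-7 + (4 - 1*1))*(-22) = (-7 + (4 - 1))*(-22) = (-7 + 3)*(-22) = -4*(-22) = 88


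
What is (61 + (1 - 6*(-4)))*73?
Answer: 6278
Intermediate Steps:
(61 + (1 - 6*(-4)))*73 = (61 + (1 + 24))*73 = (61 + 25)*73 = 86*73 = 6278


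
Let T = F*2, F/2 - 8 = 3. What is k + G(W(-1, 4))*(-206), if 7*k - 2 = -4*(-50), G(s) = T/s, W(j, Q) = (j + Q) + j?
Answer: -31522/7 ≈ -4503.1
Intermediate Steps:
F = 22 (F = 16 + 2*3 = 16 + 6 = 22)
T = 44 (T = 22*2 = 44)
W(j, Q) = Q + 2*j (W(j, Q) = (Q + j) + j = Q + 2*j)
G(s) = 44/s
k = 202/7 (k = 2/7 + (-4*(-50))/7 = 2/7 + (⅐)*200 = 2/7 + 200/7 = 202/7 ≈ 28.857)
k + G(W(-1, 4))*(-206) = 202/7 + (44/(4 + 2*(-1)))*(-206) = 202/7 + (44/(4 - 2))*(-206) = 202/7 + (44/2)*(-206) = 202/7 + (44*(½))*(-206) = 202/7 + 22*(-206) = 202/7 - 4532 = -31522/7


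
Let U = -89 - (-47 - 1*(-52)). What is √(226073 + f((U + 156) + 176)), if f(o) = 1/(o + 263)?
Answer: √56744549574/501 ≈ 475.47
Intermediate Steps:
U = -94 (U = -89 - (-47 + 52) = -89 - 1*5 = -89 - 5 = -94)
f(o) = 1/(263 + o)
√(226073 + f((U + 156) + 176)) = √(226073 + 1/(263 + ((-94 + 156) + 176))) = √(226073 + 1/(263 + (62 + 176))) = √(226073 + 1/(263 + 238)) = √(226073 + 1/501) = √(113262574/501) = √56744549574/501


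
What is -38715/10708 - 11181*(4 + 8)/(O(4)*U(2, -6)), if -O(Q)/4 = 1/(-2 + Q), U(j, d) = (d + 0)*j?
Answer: -59901789/10708 ≈ -5594.1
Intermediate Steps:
U(j, d) = d*j
O(Q) = -4/(-2 + Q)
-38715/10708 - 11181*(4 + 8)/(O(4)*U(2, -6)) = -38715/10708 - 11181/(((-6*2)/(4 + 8))*(-4/(-2 + 4))) = -38715*1/10708 - 11181/((-12/12)*(-4/2)) = -38715/10708 - 11181/((-12*1/12)*(-4*½)) = -38715/10708 - 11181/((-1*(-2))) = -38715/10708 - 11181/2 = -59901789/10708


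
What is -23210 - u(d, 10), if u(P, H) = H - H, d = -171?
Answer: -23210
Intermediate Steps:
u(P, H) = 0
-23210 - u(d, 10) = -23210 - 1*0 = -23210 + 0 = -23210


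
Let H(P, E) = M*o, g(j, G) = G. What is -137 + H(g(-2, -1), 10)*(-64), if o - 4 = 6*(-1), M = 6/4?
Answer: 55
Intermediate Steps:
M = 3/2 (M = 6*(¼) = 3/2 ≈ 1.5000)
o = -2 (o = 4 + 6*(-1) = 4 - 6 = -2)
H(P, E) = -3 (H(P, E) = (3/2)*(-2) = -3)
-137 + H(g(-2, -1), 10)*(-64) = -137 - 3*(-64) = -137 + 192 = 55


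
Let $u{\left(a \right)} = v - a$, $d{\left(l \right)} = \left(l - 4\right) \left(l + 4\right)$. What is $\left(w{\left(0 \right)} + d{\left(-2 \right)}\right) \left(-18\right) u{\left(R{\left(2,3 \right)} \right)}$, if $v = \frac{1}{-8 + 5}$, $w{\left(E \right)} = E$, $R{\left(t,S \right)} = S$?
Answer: $-720$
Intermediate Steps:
$v = - \frac{1}{3}$ ($v = \frac{1}{-3} = - \frac{1}{3} \approx -0.33333$)
$d{\left(l \right)} = \left(-4 + l\right) \left(4 + l\right)$
$u{\left(a \right)} = - \frac{1}{3} - a$
$\left(w{\left(0 \right)} + d{\left(-2 \right)}\right) \left(-18\right) u{\left(R{\left(2,3 \right)} \right)} = \left(0 - \left(16 - \left(-2\right)^{2}\right)\right) \left(-18\right) \left(- \frac{1}{3} - 3\right) = \left(0 + \left(-16 + 4\right)\right) \left(-18\right) \left(- \frac{1}{3} - 3\right) = \left(0 - 12\right) \left(-18\right) \left(- \frac{10}{3}\right) = \left(-12\right) \left(-18\right) \left(- \frac{10}{3}\right) = 216 \left(- \frac{10}{3}\right) = -720$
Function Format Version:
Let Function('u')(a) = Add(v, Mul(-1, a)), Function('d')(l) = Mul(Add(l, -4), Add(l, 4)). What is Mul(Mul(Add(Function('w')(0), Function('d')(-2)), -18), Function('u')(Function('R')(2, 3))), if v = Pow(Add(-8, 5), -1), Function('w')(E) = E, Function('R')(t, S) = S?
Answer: -720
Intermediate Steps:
v = Rational(-1, 3) (v = Pow(-3, -1) = Rational(-1, 3) ≈ -0.33333)
Function('d')(l) = Mul(Add(-4, l), Add(4, l))
Function('u')(a) = Add(Rational(-1, 3), Mul(-1, a))
Mul(Mul(Add(Function('w')(0), Function('d')(-2)), -18), Function('u')(Function('R')(2, 3))) = Mul(Mul(Add(0, Add(-16, Pow(-2, 2))), -18), Add(Rational(-1, 3), Mul(-1, 3))) = Mul(Mul(Add(0, Add(-16, 4)), -18), Add(Rational(-1, 3), -3)) = Mul(Mul(Add(0, -12), -18), Rational(-10, 3)) = Mul(Mul(-12, -18), Rational(-10, 3)) = Mul(216, Rational(-10, 3)) = -720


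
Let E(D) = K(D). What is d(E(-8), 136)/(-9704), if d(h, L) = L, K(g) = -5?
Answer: -17/1213 ≈ -0.014015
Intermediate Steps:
E(D) = -5
d(E(-8), 136)/(-9704) = 136/(-9704) = 136*(-1/9704) = -17/1213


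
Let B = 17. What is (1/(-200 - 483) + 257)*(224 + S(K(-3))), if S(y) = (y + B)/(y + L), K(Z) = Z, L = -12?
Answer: 39154892/683 ≈ 57328.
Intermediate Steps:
S(y) = (17 + y)/(-12 + y) (S(y) = (y + 17)/(y - 12) = (17 + y)/(-12 + y))
(1/(-200 - 483) + 257)*(224 + S(K(-3))) = (1/(-200 - 483) + 257)*(224 + (17 - 3)/(-12 - 3)) = (1/(-683) + 257)*(224 + 14/(-15)) = (-1/683 + 257)*(224 - 1/15*14) = 175530*(224 - 14/15)/683 = (175530/683)*(3346/15) = 39154892/683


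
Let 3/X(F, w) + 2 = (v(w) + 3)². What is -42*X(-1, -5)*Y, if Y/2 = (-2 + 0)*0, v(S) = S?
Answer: 0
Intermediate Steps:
Y = 0 (Y = 2*((-2 + 0)*0) = 2*(-2*0) = 2*0 = 0)
X(F, w) = 3/(-2 + (3 + w)²) (X(F, w) = 3/(-2 + (w + 3)²) = 3/(-2 + (3 + w)²))
-42*X(-1, -5)*Y = -42*3/(-2 + (3 - 5)²)*0 = -42*3/(-2 + (-2)²)*0 = -42*3/(-2 + 4)*0 = -42*3/2*0 = -42*3*(½)*0 = -63*0 = -42*0 = 0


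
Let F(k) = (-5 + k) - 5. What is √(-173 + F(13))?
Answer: I*√170 ≈ 13.038*I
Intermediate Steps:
F(k) = -10 + k
√(-173 + F(13)) = √(-173 + (-10 + 13)) = √(-173 + 3) = √(-170) = I*√170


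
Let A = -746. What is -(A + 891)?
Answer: -145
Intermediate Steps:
-(A + 891) = -(-746 + 891) = -1*145 = -145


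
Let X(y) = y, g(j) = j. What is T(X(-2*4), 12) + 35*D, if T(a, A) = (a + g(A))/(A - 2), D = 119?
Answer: 20827/5 ≈ 4165.4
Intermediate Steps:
T(a, A) = (A + a)/(-2 + A) (T(a, A) = (a + A)/(A - 2) = (A + a)/(-2 + A))
T(X(-2*4), 12) + 35*D = (12 - 2*4)/(-2 + 12) + 35*119 = (12 - 8)/10 + 4165 = (1/10)*4 + 4165 = 2/5 + 4165 = 20827/5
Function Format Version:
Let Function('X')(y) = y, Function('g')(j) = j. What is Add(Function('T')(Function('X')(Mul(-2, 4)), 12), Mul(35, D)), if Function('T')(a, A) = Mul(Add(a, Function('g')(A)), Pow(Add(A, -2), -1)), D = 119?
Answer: Rational(20827, 5) ≈ 4165.4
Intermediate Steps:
Function('T')(a, A) = Mul(Pow(Add(-2, A), -1), Add(A, a)) (Function('T')(a, A) = Mul(Add(a, A), Pow(Add(A, -2), -1)) = Mul(Add(A, a), Pow(Add(-2, A), -1)) = Mul(Pow(Add(-2, A), -1), Add(A, a)))
Add(Function('T')(Function('X')(Mul(-2, 4)), 12), Mul(35, D)) = Add(Mul(Pow(Add(-2, 12), -1), Add(12, Mul(-2, 4))), Mul(35, 119)) = Add(Mul(Pow(10, -1), Add(12, -8)), 4165) = Add(Mul(Rational(1, 10), 4), 4165) = Add(Rational(2, 5), 4165) = Rational(20827, 5)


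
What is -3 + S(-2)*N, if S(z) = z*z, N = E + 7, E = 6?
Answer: 49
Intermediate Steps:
N = 13 (N = 6 + 7 = 13)
S(z) = z²
-3 + S(-2)*N = -3 + (-2)²*13 = -3 + 4*13 = -3 + 52 = 49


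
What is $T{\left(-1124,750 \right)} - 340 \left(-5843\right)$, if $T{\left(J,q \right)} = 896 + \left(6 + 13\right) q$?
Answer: $2001766$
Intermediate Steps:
$T{\left(J,q \right)} = 896 + 19 q$
$T{\left(-1124,750 \right)} - 340 \left(-5843\right) = \left(896 + 19 \cdot 750\right) - 340 \left(-5843\right) = \left(896 + 14250\right) - -1986620 = 15146 + 1986620 = 2001766$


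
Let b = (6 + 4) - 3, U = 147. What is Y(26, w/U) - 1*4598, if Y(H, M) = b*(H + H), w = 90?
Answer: -4234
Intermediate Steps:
b = 7 (b = 10 - 3 = 7)
Y(H, M) = 14*H (Y(H, M) = 7*(H + H) = 7*(2*H) = 14*H)
Y(26, w/U) - 1*4598 = 14*26 - 1*4598 = 364 - 4598 = -4234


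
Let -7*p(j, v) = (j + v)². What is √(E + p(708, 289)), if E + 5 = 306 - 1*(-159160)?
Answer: √855526/7 ≈ 132.14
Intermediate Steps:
p(j, v) = -(j + v)²/7
E = 159461 (E = -5 + (306 - 1*(-159160)) = -5 + (306 + 159160) = -5 + 159466 = 159461)
√(E + p(708, 289)) = √(159461 - (708 + 289)²/7) = √(159461 - ⅐*997²) = √(159461 - ⅐*994009) = √(159461 - 994009/7) = √(122218/7) = √855526/7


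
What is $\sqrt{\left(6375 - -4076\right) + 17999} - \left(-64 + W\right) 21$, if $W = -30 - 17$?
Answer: $2331 + 5 \sqrt{1138} \approx 2499.7$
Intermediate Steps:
$W = -47$
$\sqrt{\left(6375 - -4076\right) + 17999} - \left(-64 + W\right) 21 = \sqrt{\left(6375 - -4076\right) + 17999} - \left(-64 - 47\right) 21 = \sqrt{\left(6375 + 4076\right) + 17999} - \left(-111\right) 21 = \sqrt{10451 + 17999} - -2331 = \sqrt{28450} + 2331 = 5 \sqrt{1138} + 2331 = 2331 + 5 \sqrt{1138}$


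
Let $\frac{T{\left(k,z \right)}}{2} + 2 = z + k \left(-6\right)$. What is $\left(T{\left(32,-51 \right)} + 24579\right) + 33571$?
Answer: $57660$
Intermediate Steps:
$T{\left(k,z \right)} = -4 - 12 k + 2 z$ ($T{\left(k,z \right)} = -4 + 2 \left(z + k \left(-6\right)\right) = -4 + 2 \left(z - 6 k\right) = -4 - \left(- 2 z + 12 k\right) = -4 - 12 k + 2 z$)
$\left(T{\left(32,-51 \right)} + 24579\right) + 33571 = \left(\left(-4 - 384 + 2 \left(-51\right)\right) + 24579\right) + 33571 = \left(\left(-4 - 384 - 102\right) + 24579\right) + 33571 = \left(-490 + 24579\right) + 33571 = 24089 + 33571 = 57660$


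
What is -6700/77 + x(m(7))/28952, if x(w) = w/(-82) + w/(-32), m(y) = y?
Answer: -3305190799/37985024 ≈ -87.013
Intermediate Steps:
x(w) = -57*w/1312 (x(w) = w*(-1/82) + w*(-1/32) = -w/82 - w/32 = -57*w/1312)
-6700/77 + x(m(7))/28952 = -6700/77 - 57/1312*7/28952 = -6700*1/77 - 399/1312*1/28952 = -6700/77 - 57/5426432 = -3305190799/37985024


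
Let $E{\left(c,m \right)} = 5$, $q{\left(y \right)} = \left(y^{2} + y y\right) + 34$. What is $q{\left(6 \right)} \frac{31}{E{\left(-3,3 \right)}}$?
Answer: $\frac{3286}{5} \approx 657.2$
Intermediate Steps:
$q{\left(y \right)} = 34 + 2 y^{2}$ ($q{\left(y \right)} = \left(y^{2} + y^{2}\right) + 34 = 2 y^{2} + 34 = 34 + 2 y^{2}$)
$q{\left(6 \right)} \frac{31}{E{\left(-3,3 \right)}} = \left(34 + 2 \cdot 6^{2}\right) \frac{31}{5} = \left(34 + 2 \cdot 36\right) 31 \cdot \frac{1}{5} = \left(34 + 72\right) \frac{31}{5} = 106 \cdot \frac{31}{5} = \frac{3286}{5}$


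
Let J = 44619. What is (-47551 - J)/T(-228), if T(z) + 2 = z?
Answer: 9217/23 ≈ 400.74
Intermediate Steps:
T(z) = -2 + z
(-47551 - J)/T(-228) = (-47551 - 1*44619)/(-2 - 228) = (-47551 - 44619)/(-230) = -92170*(-1/230) = 9217/23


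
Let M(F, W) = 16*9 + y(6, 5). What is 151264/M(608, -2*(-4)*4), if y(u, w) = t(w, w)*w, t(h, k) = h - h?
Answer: 9454/9 ≈ 1050.4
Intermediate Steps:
t(h, k) = 0
y(u, w) = 0 (y(u, w) = 0*w = 0)
M(F, W) = 144 (M(F, W) = 16*9 + 0 = 144 + 0 = 144)
151264/M(608, -2*(-4)*4) = 151264/144 = 151264*(1/144) = 9454/9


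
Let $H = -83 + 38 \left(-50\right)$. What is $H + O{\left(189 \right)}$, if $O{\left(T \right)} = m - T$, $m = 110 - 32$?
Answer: $-2094$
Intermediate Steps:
$m = 78$ ($m = 110 - 32 = 78$)
$H = -1983$ ($H = -83 - 1900 = -1983$)
$O{\left(T \right)} = 78 - T$
$H + O{\left(189 \right)} = -1983 + \left(78 - 189\right) = -1983 - 111 = -2094$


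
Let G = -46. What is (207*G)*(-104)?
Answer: 990288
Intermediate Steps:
(207*G)*(-104) = (207*(-46))*(-104) = -9522*(-104) = 990288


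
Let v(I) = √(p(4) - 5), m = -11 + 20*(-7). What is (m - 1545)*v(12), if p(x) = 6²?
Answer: -1696*√31 ≈ -9442.9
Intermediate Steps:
p(x) = 36
m = -151 (m = -11 - 140 = -151)
v(I) = √31 (v(I) = √(36 - 5) = √31)
(m - 1545)*v(12) = (-151 - 1545)*√31 = -1696*√31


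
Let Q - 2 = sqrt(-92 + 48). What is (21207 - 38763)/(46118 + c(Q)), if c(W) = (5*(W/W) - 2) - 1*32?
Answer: -5852/15363 ≈ -0.38092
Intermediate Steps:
Q = 2 + 2*I*sqrt(11) (Q = 2 + sqrt(-92 + 48) = 2 + sqrt(-44) = 2 + 2*I*sqrt(11) ≈ 2.0 + 6.6332*I)
c(W) = -29 (c(W) = (5*1 - 2) - 32 = (5 - 2) - 32 = 3 - 32 = -29)
(21207 - 38763)/(46118 + c(Q)) = (21207 - 38763)/(46118 - 29) = -17556/46089 = -17556*1/46089 = -5852/15363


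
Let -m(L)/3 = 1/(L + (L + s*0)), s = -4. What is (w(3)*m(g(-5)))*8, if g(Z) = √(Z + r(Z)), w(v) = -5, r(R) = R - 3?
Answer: -60*I*√13/13 ≈ -16.641*I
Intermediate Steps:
r(R) = -3 + R
g(Z) = √(-3 + 2*Z) (g(Z) = √(Z + (-3 + Z)) = √(-3 + 2*Z))
m(L) = -3/(2*L) (m(L) = -3/(L + (L - 4*0)) = -3/(L + (L + 0)) = -3/(L + L) = -3*1/(2*L) = -3/(2*L))
(w(3)*m(g(-5)))*8 = -(-15)/(2*(√(-3 + 2*(-5))))*8 = -(-15)/(2*(√(-3 - 10)))*8 = -(-15)/(2*(√(-13)))*8 = -(-15)/(2*(I*√13))*8 = -(-15)*(-I*√13/13)/2*8 = -15*I*√13/26*8 = -60*I*√13/13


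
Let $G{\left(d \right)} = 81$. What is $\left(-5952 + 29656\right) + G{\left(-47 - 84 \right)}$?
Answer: $23785$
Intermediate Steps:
$\left(-5952 + 29656\right) + G{\left(-47 - 84 \right)} = \left(-5952 + 29656\right) + 81 = 23704 + 81 = 23785$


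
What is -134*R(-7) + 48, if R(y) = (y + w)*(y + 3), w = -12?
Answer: -10136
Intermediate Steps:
R(y) = (-12 + y)*(3 + y) (R(y) = (y - 12)*(y + 3) = (-12 + y)*(3 + y))
-134*R(-7) + 48 = -134*(-36 + (-7)² - 9*(-7)) + 48 = -134*(-36 + 49 + 63) + 48 = -134*76 + 48 = -10184 + 48 = -10136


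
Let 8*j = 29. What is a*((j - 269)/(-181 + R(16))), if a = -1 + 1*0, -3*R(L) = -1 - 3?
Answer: -579/392 ≈ -1.4770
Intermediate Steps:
j = 29/8 (j = (⅛)*29 = 29/8 ≈ 3.6250)
R(L) = 4/3 (R(L) = -(-1 - 3)/3 = -⅓*(-4) = 4/3)
a = -1 (a = -1 + 0 = -1)
a*((j - 269)/(-181 + R(16))) = -(29/8 - 269)/(-181 + 4/3) = -(-2123)/(8*(-539/3)) = -(-2123)*(-3)/(8*539) = -1*579/392 = -579/392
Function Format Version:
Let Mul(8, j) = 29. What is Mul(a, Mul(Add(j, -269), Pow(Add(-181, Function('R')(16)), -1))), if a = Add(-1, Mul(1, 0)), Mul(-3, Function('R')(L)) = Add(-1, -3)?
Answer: Rational(-579, 392) ≈ -1.4770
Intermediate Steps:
j = Rational(29, 8) (j = Mul(Rational(1, 8), 29) = Rational(29, 8) ≈ 3.6250)
Function('R')(L) = Rational(4, 3) (Function('R')(L) = Mul(Rational(-1, 3), Add(-1, -3)) = Mul(Rational(-1, 3), -4) = Rational(4, 3))
a = -1 (a = Add(-1, 0) = -1)
Mul(a, Mul(Add(j, -269), Pow(Add(-181, Function('R')(16)), -1))) = Mul(-1, Mul(Add(Rational(29, 8), -269), Pow(Add(-181, Rational(4, 3)), -1))) = Mul(-1, Mul(Rational(-2123, 8), Pow(Rational(-539, 3), -1))) = Mul(-1, Mul(Rational(-2123, 8), Rational(-3, 539))) = Mul(-1, Rational(579, 392)) = Rational(-579, 392)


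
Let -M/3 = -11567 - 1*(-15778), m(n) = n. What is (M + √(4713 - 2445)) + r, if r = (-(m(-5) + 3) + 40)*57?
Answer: -10239 + 18*√7 ≈ -10191.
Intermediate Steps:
r = 2394 (r = (-(-5 + 3) + 40)*57 = (-1*(-2) + 40)*57 = (2 + 40)*57 = 42*57 = 2394)
M = -12633 (M = -3*(-11567 - 1*(-15778)) = -3*(-11567 + 15778) = -3*4211 = -12633)
(M + √(4713 - 2445)) + r = (-12633 + √(4713 - 2445)) + 2394 = (-12633 + √2268) + 2394 = (-12633 + 18*√7) + 2394 = -10239 + 18*√7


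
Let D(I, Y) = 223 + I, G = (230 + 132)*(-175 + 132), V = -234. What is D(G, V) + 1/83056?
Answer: -1274328207/83056 ≈ -15343.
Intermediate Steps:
G = -15566 (G = 362*(-43) = -15566)
D(G, V) + 1/83056 = (223 - 15566) + 1/83056 = -15343 + 1/83056 = -1274328207/83056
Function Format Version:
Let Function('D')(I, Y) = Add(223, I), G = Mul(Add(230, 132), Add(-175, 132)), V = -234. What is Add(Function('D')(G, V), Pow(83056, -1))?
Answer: Rational(-1274328207, 83056) ≈ -15343.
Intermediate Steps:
G = -15566 (G = Mul(362, -43) = -15566)
Add(Function('D')(G, V), Pow(83056, -1)) = Add(Add(223, -15566), Pow(83056, -1)) = Add(-15343, Rational(1, 83056)) = Rational(-1274328207, 83056)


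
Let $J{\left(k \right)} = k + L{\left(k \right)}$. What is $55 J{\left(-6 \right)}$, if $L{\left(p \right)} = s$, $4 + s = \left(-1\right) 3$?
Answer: $-715$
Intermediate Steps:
$s = -7$ ($s = -4 - 3 = -7$)
$L{\left(p \right)} = -7$
$J{\left(k \right)} = -7 + k$ ($J{\left(k \right)} = k - 7 = -7 + k$)
$55 J{\left(-6 \right)} = 55 \left(-7 - 6\right) = 55 \left(-13\right) = -715$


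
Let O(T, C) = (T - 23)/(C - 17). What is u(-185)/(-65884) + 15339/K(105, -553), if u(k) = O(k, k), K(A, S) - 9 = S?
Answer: -1962886901/69614048 ≈ -28.197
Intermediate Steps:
K(A, S) = 9 + S
O(T, C) = (-23 + T)/(-17 + C)
u(k) = (-23 + k)/(-17 + k)
u(-185)/(-65884) + 15339/K(105, -553) = ((-23 - 185)/(-17 - 185))/(-65884) + 15339/(9 - 553) = (-208/(-202))*(-1/65884) + 15339/(-544) = -1/202*(-208)*(-1/65884) + 15339*(-1/544) = (104/101)*(-1/65884) - 15339/544 = -2/127967 - 15339/544 = -1962886901/69614048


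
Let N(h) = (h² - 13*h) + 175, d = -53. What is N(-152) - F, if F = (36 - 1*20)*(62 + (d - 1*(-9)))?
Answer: 24967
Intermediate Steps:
F = 288 (F = (36 - 1*20)*(62 + (-53 - 1*(-9))) = (36 - 20)*(62 + (-53 + 9)) = 16*(62 - 44) = 16*18 = 288)
N(h) = 175 + h² - 13*h
N(-152) - F = (175 + (-152)² - 13*(-152)) - 1*288 = (175 + 23104 + 1976) - 288 = 25255 - 288 = 24967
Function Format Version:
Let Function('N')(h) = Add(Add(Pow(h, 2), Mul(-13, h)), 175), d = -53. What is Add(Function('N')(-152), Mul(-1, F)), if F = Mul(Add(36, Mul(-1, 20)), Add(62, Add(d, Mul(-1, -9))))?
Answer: 24967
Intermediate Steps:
F = 288 (F = Mul(Add(36, Mul(-1, 20)), Add(62, Add(-53, Mul(-1, -9)))) = Mul(Add(36, -20), Add(62, Add(-53, 9))) = Mul(16, Add(62, -44)) = Mul(16, 18) = 288)
Function('N')(h) = Add(175, Pow(h, 2), Mul(-13, h))
Add(Function('N')(-152), Mul(-1, F)) = Add(Add(175, Pow(-152, 2), Mul(-13, -152)), Mul(-1, 288)) = Add(Add(175, 23104, 1976), -288) = Add(25255, -288) = 24967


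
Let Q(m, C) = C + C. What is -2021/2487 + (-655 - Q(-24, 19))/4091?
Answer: -9991402/10174317 ≈ -0.98202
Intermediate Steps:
Q(m, C) = 2*C
-2021/2487 + (-655 - Q(-24, 19))/4091 = -2021/2487 + (-655 - 2*19)/4091 = -2021*1/2487 + (-655 - 1*38)*(1/4091) = -2021/2487 + (-655 - 38)*(1/4091) = -2021/2487 - 693*1/4091 = -2021/2487 - 693/4091 = -9991402/10174317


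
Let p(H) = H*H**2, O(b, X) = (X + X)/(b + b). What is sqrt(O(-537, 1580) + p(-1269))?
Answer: I*sqrt(589295925492681)/537 ≈ 45206.0*I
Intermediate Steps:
O(b, X) = X/b (O(b, X) = (2*X)/((2*b)) = (2*X)*(1/(2*b)) = X/b)
p(H) = H**3
sqrt(O(-537, 1580) + p(-1269)) = sqrt(1580/(-537) + (-1269)**3) = sqrt(1580*(-1/537) - 2043548109) = sqrt(-1580/537 - 2043548109) = sqrt(-1097385336113/537) = I*sqrt(589295925492681)/537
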